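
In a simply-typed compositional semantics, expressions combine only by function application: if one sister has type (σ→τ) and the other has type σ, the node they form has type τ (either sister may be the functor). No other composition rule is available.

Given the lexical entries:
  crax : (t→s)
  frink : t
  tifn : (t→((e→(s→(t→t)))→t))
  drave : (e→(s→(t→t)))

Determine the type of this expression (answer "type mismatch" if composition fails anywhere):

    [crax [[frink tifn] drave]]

[frink tifn] — tifn of type (t→((e→(s→(t→t)))→t)) combines with frink of type t: type ((e→(s→(t→t)))→t).
[[frink tifn] drave] — [frink tifn] of type ((e→(s→(t→t)))→t) combines with drave of type (e→(s→(t→t))): type t.
[crax [[frink tifn] drave]] — crax of type (t→s) combines with [[frink tifn] drave] of type t: type s.

s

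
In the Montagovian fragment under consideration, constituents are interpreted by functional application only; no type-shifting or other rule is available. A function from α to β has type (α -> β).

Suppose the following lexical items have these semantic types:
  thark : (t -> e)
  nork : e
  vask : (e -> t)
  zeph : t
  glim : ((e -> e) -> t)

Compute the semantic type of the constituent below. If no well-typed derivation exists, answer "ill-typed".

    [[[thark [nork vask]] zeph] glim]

ill-typed

[nork vask]: (e -> t) applied to e yields t.
[thark [nork vask]]: (t -> e) applied to t yields e.
[[thark [nork vask]] zeph]: e and t cannot combine by function application — type clash.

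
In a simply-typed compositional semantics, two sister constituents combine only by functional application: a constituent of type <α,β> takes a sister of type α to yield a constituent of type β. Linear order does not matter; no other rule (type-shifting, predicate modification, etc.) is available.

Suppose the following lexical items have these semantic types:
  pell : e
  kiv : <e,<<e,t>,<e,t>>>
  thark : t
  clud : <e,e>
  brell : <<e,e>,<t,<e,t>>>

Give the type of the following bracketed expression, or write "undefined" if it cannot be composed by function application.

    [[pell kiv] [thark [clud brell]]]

[pell kiv]: kiv is <e,<<e,t>,<e,t>>>, pell is e; result <<e,t>,<e,t>>.
[clud brell]: brell is <<e,e>,<t,<e,t>>>, clud is <e,e>; result <t,<e,t>>.
[thark [clud brell]]: [clud brell] is <t,<e,t>>, thark is t; result <e,t>.
[[pell kiv] [thark [clud brell]]]: [pell kiv] is <<e,t>,<e,t>>, [thark [clud brell]] is <e,t>; result <e,t>.

<e,t>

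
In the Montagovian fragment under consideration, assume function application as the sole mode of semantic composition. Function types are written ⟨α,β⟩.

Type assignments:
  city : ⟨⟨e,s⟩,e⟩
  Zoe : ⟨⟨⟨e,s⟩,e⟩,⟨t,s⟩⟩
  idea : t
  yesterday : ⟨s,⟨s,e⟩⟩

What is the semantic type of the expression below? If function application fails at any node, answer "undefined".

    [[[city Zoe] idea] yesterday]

[city Zoe]: ⟨⟨⟨e,s⟩,e⟩,⟨t,s⟩⟩ applied to ⟨⟨e,s⟩,e⟩ yields ⟨t,s⟩.
[[city Zoe] idea]: ⟨t,s⟩ applied to t yields s.
[[[city Zoe] idea] yesterday]: ⟨s,⟨s,e⟩⟩ applied to s yields ⟨s,e⟩.

⟨s,e⟩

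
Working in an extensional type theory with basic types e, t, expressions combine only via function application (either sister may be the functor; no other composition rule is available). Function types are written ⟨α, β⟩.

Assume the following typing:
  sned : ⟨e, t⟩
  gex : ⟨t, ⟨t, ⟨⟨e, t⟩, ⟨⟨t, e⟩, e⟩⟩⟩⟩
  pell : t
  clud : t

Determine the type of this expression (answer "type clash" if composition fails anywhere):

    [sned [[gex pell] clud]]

⟨⟨t, e⟩, e⟩

[gex pell]: gex is ⟨t, ⟨t, ⟨⟨e, t⟩, ⟨⟨t, e⟩, e⟩⟩⟩⟩, pell is t; result ⟨t, ⟨⟨e, t⟩, ⟨⟨t, e⟩, e⟩⟩⟩.
[[gex pell] clud]: [gex pell] is ⟨t, ⟨⟨e, t⟩, ⟨⟨t, e⟩, e⟩⟩⟩, clud is t; result ⟨⟨e, t⟩, ⟨⟨t, e⟩, e⟩⟩.
[sned [[gex pell] clud]]: [[gex pell] clud] is ⟨⟨e, t⟩, ⟨⟨t, e⟩, e⟩⟩, sned is ⟨e, t⟩; result ⟨⟨t, e⟩, e⟩.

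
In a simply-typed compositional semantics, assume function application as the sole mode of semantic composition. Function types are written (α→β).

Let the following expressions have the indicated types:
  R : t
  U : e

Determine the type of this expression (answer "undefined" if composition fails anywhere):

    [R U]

At [R U]: neither t nor e can take the other as argument; the node is ill-typed.

undefined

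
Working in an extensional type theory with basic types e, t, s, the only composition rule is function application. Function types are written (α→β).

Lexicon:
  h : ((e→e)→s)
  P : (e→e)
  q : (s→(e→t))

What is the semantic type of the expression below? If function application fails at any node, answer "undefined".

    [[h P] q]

[h P]: h is ((e→e)→s), P is (e→e); result s.
[[h P] q]: q is (s→(e→t)), [h P] is s; result (e→t).

(e→t)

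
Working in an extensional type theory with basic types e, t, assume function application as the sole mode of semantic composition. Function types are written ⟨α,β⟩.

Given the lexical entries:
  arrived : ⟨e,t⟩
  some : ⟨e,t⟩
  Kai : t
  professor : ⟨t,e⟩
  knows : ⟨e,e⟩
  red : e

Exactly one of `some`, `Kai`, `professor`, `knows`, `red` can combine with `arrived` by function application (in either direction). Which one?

some : ⟨e,t⟩ — does not combine with arrived.
Kai : t — does not combine with arrived.
professor : ⟨t,e⟩ — does not combine with arrived.
knows : ⟨e,e⟩ — does not combine with arrived.
red — combines: arrived : ⟨e,t⟩ takes red : e as argument, giving t.

red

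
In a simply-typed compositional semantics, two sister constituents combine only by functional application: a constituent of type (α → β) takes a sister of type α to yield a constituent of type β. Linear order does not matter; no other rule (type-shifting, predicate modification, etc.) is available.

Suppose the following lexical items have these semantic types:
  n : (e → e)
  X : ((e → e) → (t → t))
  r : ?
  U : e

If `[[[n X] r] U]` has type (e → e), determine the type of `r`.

((t → t) → (e → (e → e)))

[[[n X] r] U] must have type (e → e). The sister U has type e; that is not a function onto (e → e), so [[n X] r] must be the functor, of type (e → (e → e)).
[[n X] r] must have type (e → (e → e)). The sister [n X] has type (t → t); that is not a function onto (e → (e → e)), so r must be the functor, of type ((t → t) → (e → (e → e))).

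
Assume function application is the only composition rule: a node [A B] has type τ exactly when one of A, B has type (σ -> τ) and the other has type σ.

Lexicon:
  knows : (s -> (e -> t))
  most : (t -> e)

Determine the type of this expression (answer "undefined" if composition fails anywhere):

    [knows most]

[knows most]: (s -> (e -> t)) and (t -> e) cannot combine by function application — type clash.

undefined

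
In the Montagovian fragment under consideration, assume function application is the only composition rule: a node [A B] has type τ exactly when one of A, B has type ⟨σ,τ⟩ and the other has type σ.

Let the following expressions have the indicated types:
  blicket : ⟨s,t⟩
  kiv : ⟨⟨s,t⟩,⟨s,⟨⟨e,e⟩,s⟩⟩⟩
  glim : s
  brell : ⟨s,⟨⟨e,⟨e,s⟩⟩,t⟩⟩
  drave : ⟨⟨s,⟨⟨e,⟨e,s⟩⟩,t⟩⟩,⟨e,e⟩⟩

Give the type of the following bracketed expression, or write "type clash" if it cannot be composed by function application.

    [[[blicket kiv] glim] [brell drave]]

s

[blicket kiv] — kiv of type ⟨⟨s,t⟩,⟨s,⟨⟨e,e⟩,s⟩⟩⟩ combines with blicket of type ⟨s,t⟩: type ⟨s,⟨⟨e,e⟩,s⟩⟩.
[[blicket kiv] glim] — [blicket kiv] of type ⟨s,⟨⟨e,e⟩,s⟩⟩ combines with glim of type s: type ⟨⟨e,e⟩,s⟩.
[brell drave] — drave of type ⟨⟨s,⟨⟨e,⟨e,s⟩⟩,t⟩⟩,⟨e,e⟩⟩ combines with brell of type ⟨s,⟨⟨e,⟨e,s⟩⟩,t⟩⟩: type ⟨e,e⟩.
[[[blicket kiv] glim] [brell drave]] — [[blicket kiv] glim] of type ⟨⟨e,e⟩,s⟩ combines with [brell drave] of type ⟨e,e⟩: type s.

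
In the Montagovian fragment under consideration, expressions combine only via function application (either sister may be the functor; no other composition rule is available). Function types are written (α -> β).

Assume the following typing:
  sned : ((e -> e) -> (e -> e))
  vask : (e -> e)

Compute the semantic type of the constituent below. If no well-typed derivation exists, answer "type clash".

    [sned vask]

(e -> e)

[sned vask]: sned is ((e -> e) -> (e -> e)), vask is (e -> e); result (e -> e).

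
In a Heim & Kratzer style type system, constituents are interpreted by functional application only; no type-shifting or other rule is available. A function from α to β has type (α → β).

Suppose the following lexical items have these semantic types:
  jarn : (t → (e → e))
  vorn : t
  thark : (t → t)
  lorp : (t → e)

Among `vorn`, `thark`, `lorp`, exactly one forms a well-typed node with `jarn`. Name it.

vorn

vorn — combines: jarn : (t → (e → e)) takes vorn : t as argument, giving (e → e).
thark : (t → t) — neither side's domain matches the other.
lorp : (t → e) — neither side's domain matches the other.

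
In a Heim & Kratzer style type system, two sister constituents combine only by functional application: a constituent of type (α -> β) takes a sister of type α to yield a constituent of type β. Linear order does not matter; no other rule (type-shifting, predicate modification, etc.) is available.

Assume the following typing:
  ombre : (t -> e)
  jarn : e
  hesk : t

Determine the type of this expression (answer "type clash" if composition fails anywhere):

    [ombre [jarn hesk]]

type clash

[jarn hesk]: e and t cannot combine by function application — type clash.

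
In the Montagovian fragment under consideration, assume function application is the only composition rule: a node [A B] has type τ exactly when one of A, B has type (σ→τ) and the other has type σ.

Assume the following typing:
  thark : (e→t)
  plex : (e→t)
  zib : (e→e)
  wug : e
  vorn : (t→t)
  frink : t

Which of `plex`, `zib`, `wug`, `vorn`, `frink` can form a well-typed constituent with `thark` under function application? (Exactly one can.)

plex : (e→t) — neither side's domain matches the other.
zib : (e→e) — neither side's domain matches the other.
wug — combines: thark : (e→t) takes wug : e as argument, giving t.
vorn : (t→t) — neither side's domain matches the other.
frink : t — neither side's domain matches the other.

wug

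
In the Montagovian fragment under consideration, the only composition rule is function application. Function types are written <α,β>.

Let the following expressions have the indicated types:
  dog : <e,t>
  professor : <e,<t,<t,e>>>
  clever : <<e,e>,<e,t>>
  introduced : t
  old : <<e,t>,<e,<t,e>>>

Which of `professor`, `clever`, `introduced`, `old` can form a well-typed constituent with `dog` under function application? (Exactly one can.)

old

professor : <e,<t,<t,e>>> — dog needs e; professor needs e; neither fits.
clever : <<e,e>,<e,t>> — dog needs e; clever needs <e,e>; neither fits.
introduced : t — dog needs e; introduced needs nothing (atomic); neither fits.
old — combines: old : <<e,t>,<e,<t,e>>> takes dog : <e,t> as argument, giving <e,<t,e>>.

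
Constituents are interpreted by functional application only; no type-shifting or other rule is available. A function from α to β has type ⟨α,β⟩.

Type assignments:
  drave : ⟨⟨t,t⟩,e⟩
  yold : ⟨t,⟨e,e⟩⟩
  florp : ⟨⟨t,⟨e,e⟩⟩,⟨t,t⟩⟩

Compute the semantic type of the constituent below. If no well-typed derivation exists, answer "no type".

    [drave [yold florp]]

e

[yold florp]: ⟨⟨t,⟨e,e⟩⟩,⟨t,t⟩⟩ applied to ⟨t,⟨e,e⟩⟩ yields ⟨t,t⟩.
[drave [yold florp]]: ⟨⟨t,t⟩,e⟩ applied to ⟨t,t⟩ yields e.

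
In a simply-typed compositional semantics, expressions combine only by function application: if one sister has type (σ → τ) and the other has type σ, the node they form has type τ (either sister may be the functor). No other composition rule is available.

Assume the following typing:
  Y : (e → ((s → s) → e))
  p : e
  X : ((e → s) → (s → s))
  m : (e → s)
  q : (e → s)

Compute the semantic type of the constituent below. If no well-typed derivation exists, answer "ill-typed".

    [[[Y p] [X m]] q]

At [Y p], Y : (e → ((s → s) → e)) takes p : e, giving ((s → s) → e).
At [X m], X : ((e → s) → (s → s)) takes m : (e → s), giving (s → s).
At [[Y p] [X m]], [Y p] : ((s → s) → e) takes [X m] : (s → s), giving e.
At [[[Y p] [X m]] q], q : (e → s) takes [[Y p] [X m]] : e, giving s.

s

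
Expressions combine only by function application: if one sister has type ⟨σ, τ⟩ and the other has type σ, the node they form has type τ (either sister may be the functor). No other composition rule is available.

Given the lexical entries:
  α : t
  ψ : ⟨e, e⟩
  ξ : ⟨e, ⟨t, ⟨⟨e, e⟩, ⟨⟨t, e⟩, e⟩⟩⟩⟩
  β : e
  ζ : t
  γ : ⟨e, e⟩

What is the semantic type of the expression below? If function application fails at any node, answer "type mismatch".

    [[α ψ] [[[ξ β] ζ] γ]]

type mismatch

[α ψ]: t with ⟨e, e⟩ — neither is a function whose domain matches the other; composition fails here.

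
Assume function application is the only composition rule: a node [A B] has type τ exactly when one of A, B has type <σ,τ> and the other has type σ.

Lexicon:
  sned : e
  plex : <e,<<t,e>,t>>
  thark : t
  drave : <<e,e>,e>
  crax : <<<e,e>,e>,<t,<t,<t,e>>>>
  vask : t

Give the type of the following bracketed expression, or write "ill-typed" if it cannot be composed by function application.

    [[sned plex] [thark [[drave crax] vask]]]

t

[sned plex]: <e,<<t,e>,t>> applied to e yields <<t,e>,t>.
[drave crax]: <<<e,e>,e>,<t,<t,<t,e>>>> applied to <<e,e>,e> yields <t,<t,<t,e>>>.
[[drave crax] vask]: <t,<t,<t,e>>> applied to t yields <t,<t,e>>.
[thark [[drave crax] vask]]: <t,<t,e>> applied to t yields <t,e>.
[[sned plex] [thark [[drave crax] vask]]]: <<t,e>,t> applied to <t,e> yields t.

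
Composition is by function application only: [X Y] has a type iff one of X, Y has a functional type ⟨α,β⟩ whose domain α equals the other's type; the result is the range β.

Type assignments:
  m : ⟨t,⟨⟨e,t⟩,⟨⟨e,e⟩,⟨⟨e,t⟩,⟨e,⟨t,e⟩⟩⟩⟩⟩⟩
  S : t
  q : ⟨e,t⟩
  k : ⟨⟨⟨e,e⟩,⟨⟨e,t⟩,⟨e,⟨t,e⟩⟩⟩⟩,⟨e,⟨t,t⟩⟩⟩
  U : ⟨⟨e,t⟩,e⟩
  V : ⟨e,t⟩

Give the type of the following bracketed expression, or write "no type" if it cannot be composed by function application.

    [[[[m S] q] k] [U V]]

⟨t,t⟩

[m S]: m is ⟨t,⟨⟨e,t⟩,⟨⟨e,e⟩,⟨⟨e,t⟩,⟨e,⟨t,e⟩⟩⟩⟩⟩⟩, S is t; result ⟨⟨e,t⟩,⟨⟨e,e⟩,⟨⟨e,t⟩,⟨e,⟨t,e⟩⟩⟩⟩⟩.
[[m S] q]: [m S] is ⟨⟨e,t⟩,⟨⟨e,e⟩,⟨⟨e,t⟩,⟨e,⟨t,e⟩⟩⟩⟩⟩, q is ⟨e,t⟩; result ⟨⟨e,e⟩,⟨⟨e,t⟩,⟨e,⟨t,e⟩⟩⟩⟩.
[[[m S] q] k]: k is ⟨⟨⟨e,e⟩,⟨⟨e,t⟩,⟨e,⟨t,e⟩⟩⟩⟩,⟨e,⟨t,t⟩⟩⟩, [[m S] q] is ⟨⟨e,e⟩,⟨⟨e,t⟩,⟨e,⟨t,e⟩⟩⟩⟩; result ⟨e,⟨t,t⟩⟩.
[U V]: U is ⟨⟨e,t⟩,e⟩, V is ⟨e,t⟩; result e.
[[[[m S] q] k] [U V]]: [[[m S] q] k] is ⟨e,⟨t,t⟩⟩, [U V] is e; result ⟨t,t⟩.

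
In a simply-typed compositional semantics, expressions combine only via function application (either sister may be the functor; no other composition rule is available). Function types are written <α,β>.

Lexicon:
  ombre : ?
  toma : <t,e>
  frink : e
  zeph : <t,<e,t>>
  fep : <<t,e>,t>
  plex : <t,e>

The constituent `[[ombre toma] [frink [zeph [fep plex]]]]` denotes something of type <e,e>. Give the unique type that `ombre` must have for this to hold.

[[ombre toma] [frink [zeph [fep plex]]]] is required to be <e,e>. [frink [zeph [fep plex]]] : t cannot yield <e,e> as functor, so [ombre toma] : <t,<e,e>>.
[ombre toma] is required to be <t,<e,e>>. toma : <t,e> cannot yield <t,<e,e>> as functor, so ombre : <<t,e>,<t,<e,e>>>.

<<t,e>,<t,<e,e>>>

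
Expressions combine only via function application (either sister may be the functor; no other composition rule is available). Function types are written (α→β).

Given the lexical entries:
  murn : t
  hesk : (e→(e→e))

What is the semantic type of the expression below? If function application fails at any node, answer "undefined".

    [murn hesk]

undefined

[murn hesk]: t and (e→(e→e)) cannot combine by function application — type clash.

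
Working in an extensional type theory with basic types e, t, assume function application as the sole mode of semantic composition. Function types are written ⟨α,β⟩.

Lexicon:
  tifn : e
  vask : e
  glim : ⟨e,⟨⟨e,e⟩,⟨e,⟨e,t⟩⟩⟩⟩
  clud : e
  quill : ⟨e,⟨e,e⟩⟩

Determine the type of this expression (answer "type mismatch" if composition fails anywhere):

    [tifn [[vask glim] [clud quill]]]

[vask glim]: glim is ⟨e,⟨⟨e,e⟩,⟨e,⟨e,t⟩⟩⟩⟩, vask is e; result ⟨⟨e,e⟩,⟨e,⟨e,t⟩⟩⟩.
[clud quill]: quill is ⟨e,⟨e,e⟩⟩, clud is e; result ⟨e,e⟩.
[[vask glim] [clud quill]]: [vask glim] is ⟨⟨e,e⟩,⟨e,⟨e,t⟩⟩⟩, [clud quill] is ⟨e,e⟩; result ⟨e,⟨e,t⟩⟩.
[tifn [[vask glim] [clud quill]]]: [[vask glim] [clud quill]] is ⟨e,⟨e,t⟩⟩, tifn is e; result ⟨e,t⟩.

⟨e,t⟩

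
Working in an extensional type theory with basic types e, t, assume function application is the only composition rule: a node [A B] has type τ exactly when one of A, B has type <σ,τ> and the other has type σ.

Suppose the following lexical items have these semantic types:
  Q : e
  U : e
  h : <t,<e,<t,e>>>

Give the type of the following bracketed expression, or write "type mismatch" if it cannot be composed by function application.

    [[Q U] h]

type mismatch

At [Q U]: neither e nor e can take the other as argument; the node is ill-typed.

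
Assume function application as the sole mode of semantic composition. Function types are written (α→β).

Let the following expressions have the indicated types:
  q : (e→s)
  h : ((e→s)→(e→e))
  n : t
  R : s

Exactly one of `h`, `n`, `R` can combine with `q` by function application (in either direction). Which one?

h — combines: h : ((e→s)→(e→e)) takes q : (e→s) as argument, giving (e→e).
n : t — no; q wants e, and n wants nothing (atomic).
R : s — no; q wants e, and R wants nothing (atomic).

h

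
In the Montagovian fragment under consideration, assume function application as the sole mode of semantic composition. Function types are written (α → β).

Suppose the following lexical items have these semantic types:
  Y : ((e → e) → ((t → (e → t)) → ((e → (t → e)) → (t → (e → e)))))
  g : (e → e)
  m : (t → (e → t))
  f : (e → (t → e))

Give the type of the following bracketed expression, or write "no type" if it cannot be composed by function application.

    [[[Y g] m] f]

(t → (e → e))

[Y g] — Y of type ((e → e) → ((t → (e → t)) → ((e → (t → e)) → (t → (e → e))))) combines with g of type (e → e): type ((t → (e → t)) → ((e → (t → e)) → (t → (e → e)))).
[[Y g] m] — [Y g] of type ((t → (e → t)) → ((e → (t → e)) → (t → (e → e)))) combines with m of type (t → (e → t)): type ((e → (t → e)) → (t → (e → e))).
[[[Y g] m] f] — [[Y g] m] of type ((e → (t → e)) → (t → (e → e))) combines with f of type (e → (t → e)): type (t → (e → e)).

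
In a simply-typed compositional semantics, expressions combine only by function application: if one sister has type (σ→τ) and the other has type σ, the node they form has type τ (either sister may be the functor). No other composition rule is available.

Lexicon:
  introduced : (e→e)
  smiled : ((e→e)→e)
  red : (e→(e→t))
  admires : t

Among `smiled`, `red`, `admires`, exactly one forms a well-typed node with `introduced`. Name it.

smiled

smiled — combines: smiled : ((e→e)→e) takes introduced : (e→e) as argument, giving e.
red : (e→(e→t)) — no; introduced wants e, and red wants e.
admires : t — no; introduced wants e, and admires wants nothing (atomic).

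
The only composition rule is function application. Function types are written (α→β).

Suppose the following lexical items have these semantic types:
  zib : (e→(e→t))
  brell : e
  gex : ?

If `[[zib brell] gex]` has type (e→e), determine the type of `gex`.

[[zib brell] gex] is required to be (e→e). [zib brell] : (e→t) cannot yield (e→e) as functor, so gex : ((e→t)→(e→e)).

((e→t)→(e→e))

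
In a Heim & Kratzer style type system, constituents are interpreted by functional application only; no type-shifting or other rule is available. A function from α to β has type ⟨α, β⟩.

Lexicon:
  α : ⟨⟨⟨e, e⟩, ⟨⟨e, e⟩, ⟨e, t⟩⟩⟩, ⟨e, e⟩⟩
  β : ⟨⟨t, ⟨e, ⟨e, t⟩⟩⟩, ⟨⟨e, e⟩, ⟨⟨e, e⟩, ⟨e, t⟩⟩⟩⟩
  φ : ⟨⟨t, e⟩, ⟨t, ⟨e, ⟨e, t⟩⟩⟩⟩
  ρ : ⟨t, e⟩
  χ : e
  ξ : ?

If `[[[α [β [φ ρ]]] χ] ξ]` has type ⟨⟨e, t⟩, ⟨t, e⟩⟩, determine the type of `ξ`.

⟨e, ⟨⟨e, t⟩, ⟨t, e⟩⟩⟩

At [[[α [β [φ ρ]]] χ] ξ] (required: ⟨⟨e, t⟩, ⟨t, e⟩⟩): [[α [β [φ ρ]]] χ] is e, which is not a function with range ⟨⟨e, t⟩, ⟨t, e⟩⟩; hence ξ is the functor — type ⟨e, ⟨⟨e, t⟩, ⟨t, e⟩⟩⟩.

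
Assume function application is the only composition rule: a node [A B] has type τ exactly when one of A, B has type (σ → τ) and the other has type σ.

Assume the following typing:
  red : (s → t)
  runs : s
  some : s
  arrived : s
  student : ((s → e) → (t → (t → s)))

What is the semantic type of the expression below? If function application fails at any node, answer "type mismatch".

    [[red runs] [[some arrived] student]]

[red runs]: functor red : (s → t), argument runs : s; result t.
[some arrived]: s and s cannot combine by function application — type clash.

type mismatch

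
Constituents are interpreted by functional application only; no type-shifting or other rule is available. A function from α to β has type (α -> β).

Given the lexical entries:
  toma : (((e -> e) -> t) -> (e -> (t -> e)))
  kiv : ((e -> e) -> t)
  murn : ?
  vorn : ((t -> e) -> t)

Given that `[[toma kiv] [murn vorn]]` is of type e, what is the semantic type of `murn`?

[[toma kiv] [murn vorn]] is required to be e. [toma kiv] : (e -> (t -> e)) cannot yield e as functor, so [murn vorn] : ((e -> (t -> e)) -> e).
[murn vorn] is required to be ((e -> (t -> e)) -> e). vorn : ((t -> e) -> t) cannot yield ((e -> (t -> e)) -> e) as functor, so murn : (((t -> e) -> t) -> ((e -> (t -> e)) -> e)).

(((t -> e) -> t) -> ((e -> (t -> e)) -> e))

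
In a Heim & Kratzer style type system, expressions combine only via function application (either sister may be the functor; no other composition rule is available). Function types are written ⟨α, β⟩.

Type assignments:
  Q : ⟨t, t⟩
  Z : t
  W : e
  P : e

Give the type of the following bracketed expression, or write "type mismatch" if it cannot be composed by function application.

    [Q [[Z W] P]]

[Z W]: t and e cannot combine by function application — type clash.

type mismatch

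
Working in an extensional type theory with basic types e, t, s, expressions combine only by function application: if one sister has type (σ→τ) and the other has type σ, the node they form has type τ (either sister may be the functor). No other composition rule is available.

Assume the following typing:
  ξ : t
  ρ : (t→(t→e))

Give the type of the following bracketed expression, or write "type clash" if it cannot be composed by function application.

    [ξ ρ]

At [ξ ρ], ρ : (t→(t→e)) takes ξ : t, giving (t→e).

(t→e)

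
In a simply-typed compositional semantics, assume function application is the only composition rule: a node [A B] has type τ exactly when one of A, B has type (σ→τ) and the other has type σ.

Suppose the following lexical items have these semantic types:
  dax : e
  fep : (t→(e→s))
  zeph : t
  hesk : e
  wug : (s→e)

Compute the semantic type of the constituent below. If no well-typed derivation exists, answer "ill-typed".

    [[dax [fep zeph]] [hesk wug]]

ill-typed

[fep zeph]: functor fep : (t→(e→s)), argument zeph : t; result (e→s).
[dax [fep zeph]]: functor [fep zeph] : (e→s), argument dax : e; result s.
[hesk wug]: e and (s→e) cannot combine by function application — type clash.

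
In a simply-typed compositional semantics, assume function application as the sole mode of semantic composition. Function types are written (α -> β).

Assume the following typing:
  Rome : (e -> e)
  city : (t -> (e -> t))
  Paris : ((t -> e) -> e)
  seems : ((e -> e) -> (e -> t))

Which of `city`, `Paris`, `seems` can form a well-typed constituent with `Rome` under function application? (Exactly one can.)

seems

city : (t -> (e -> t)) — neither side's domain matches the other.
Paris : ((t -> e) -> e) — neither side's domain matches the other.
seems — combines: seems : ((e -> e) -> (e -> t)) takes Rome : (e -> e) as argument, giving (e -> t).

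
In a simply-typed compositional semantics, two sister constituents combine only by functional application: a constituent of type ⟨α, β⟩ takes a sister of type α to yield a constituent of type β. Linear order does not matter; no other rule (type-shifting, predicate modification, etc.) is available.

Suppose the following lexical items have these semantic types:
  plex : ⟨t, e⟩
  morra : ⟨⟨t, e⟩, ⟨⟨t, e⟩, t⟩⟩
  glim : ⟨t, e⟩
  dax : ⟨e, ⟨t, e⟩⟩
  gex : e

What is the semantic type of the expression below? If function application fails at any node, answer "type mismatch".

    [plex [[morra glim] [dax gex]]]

At [morra glim], morra : ⟨⟨t, e⟩, ⟨⟨t, e⟩, t⟩⟩ takes glim : ⟨t, e⟩, giving ⟨⟨t, e⟩, t⟩.
At [dax gex], dax : ⟨e, ⟨t, e⟩⟩ takes gex : e, giving ⟨t, e⟩.
At [[morra glim] [dax gex]], [morra glim] : ⟨⟨t, e⟩, t⟩ takes [dax gex] : ⟨t, e⟩, giving t.
At [plex [[morra glim] [dax gex]]], plex : ⟨t, e⟩ takes [[morra glim] [dax gex]] : t, giving e.

e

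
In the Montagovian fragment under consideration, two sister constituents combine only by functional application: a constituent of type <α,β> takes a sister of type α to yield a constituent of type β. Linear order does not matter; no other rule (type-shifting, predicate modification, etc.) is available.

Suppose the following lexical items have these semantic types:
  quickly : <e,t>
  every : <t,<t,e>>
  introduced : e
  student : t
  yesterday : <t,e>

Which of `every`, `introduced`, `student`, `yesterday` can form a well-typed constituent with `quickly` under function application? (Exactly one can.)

introduced

every : <t,<t,e>> — no; quickly wants e, and every wants t.
introduced — combines: quickly : <e,t> takes introduced : e as argument, giving t.
student : t — no; quickly wants e, and student wants nothing (atomic).
yesterday : <t,e> — no; quickly wants e, and yesterday wants t.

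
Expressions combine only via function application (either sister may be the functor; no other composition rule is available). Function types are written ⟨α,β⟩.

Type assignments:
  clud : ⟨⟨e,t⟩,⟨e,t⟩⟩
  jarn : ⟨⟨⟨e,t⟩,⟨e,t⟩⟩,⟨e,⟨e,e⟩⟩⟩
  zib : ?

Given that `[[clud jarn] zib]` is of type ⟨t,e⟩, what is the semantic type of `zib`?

⟨⟨e,⟨e,e⟩⟩,⟨t,e⟩⟩

[[clud jarn] zib] must have type ⟨t,e⟩. The sister [clud jarn] has type ⟨e,⟨e,e⟩⟩; that is not a function onto ⟨t,e⟩, so zib must be the functor, of type ⟨⟨e,⟨e,e⟩⟩,⟨t,e⟩⟩.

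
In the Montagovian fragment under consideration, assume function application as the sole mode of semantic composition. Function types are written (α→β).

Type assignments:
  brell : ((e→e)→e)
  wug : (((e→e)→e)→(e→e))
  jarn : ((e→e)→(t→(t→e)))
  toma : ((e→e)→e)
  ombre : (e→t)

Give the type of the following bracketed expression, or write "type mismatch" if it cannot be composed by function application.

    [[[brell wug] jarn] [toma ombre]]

[brell wug]: functor wug : (((e→e)→e)→(e→e)), argument brell : ((e→e)→e); result (e→e).
[[brell wug] jarn]: functor jarn : ((e→e)→(t→(t→e))), argument [brell wug] : (e→e); result (t→(t→e)).
[toma ombre]: ((e→e)→e) and (e→t) cannot combine by function application — type clash.

type mismatch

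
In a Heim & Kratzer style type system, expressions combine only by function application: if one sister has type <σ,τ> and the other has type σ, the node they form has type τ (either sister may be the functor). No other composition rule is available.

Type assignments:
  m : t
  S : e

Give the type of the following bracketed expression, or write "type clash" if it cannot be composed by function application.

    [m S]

type clash

At [m S]: neither t nor e can take the other as argument; the node is ill-typed.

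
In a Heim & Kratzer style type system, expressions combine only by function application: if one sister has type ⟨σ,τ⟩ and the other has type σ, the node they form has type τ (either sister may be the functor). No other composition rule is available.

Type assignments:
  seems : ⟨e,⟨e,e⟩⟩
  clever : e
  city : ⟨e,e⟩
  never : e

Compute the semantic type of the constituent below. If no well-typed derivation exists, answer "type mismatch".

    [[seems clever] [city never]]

[seems clever]: ⟨e,⟨e,e⟩⟩ applied to e yields ⟨e,e⟩.
[city never]: ⟨e,e⟩ applied to e yields e.
[[seems clever] [city never]]: ⟨e,e⟩ applied to e yields e.

e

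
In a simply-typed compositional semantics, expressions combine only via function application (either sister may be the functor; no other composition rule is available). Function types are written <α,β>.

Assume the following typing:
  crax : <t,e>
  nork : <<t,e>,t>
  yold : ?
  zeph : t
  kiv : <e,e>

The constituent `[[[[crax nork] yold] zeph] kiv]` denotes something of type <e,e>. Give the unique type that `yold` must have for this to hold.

<t,<t,<<e,e>,<e,e>>>>

[[[[crax nork] yold] zeph] kiv] is required to be <e,e>. kiv : <e,e> cannot yield <e,e> as functor, so [[[crax nork] yold] zeph] : <<e,e>,<e,e>>.
[[[crax nork] yold] zeph] is required to be <<e,e>,<e,e>>. zeph : t cannot yield <<e,e>,<e,e>> as functor, so [[crax nork] yold] : <t,<<e,e>,<e,e>>>.
[[crax nork] yold] is required to be <t,<<e,e>,<e,e>>>. [crax nork] : t cannot yield <t,<<e,e>,<e,e>>> as functor, so yold : <t,<t,<<e,e>,<e,e>>>>.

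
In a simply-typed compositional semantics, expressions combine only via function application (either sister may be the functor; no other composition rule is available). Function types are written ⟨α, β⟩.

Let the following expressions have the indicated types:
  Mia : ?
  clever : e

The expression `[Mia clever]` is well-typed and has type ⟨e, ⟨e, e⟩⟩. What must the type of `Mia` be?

⟨e, ⟨e, ⟨e, e⟩⟩⟩

For [Mia clever] to have type ⟨e, ⟨e, e⟩⟩ with clever of type e, Mia must be the function: Mia : ⟨e, ⟨e, ⟨e, e⟩⟩⟩.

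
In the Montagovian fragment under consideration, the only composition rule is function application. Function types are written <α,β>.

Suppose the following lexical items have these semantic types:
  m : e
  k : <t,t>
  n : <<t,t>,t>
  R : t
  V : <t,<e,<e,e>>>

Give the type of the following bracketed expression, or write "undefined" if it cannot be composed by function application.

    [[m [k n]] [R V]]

[k n]: n is <<t,t>,t>, k is <t,t>; result t.
[m [k n]]: e with t — neither is a function whose domain matches the other; composition fails here.

undefined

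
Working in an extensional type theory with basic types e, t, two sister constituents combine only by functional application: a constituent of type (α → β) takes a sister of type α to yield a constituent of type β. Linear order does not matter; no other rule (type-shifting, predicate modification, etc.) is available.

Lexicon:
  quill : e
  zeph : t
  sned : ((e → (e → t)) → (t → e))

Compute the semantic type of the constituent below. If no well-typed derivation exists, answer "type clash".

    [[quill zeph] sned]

[quill zeph]: e with t — neither is a function whose domain matches the other; composition fails here.

type clash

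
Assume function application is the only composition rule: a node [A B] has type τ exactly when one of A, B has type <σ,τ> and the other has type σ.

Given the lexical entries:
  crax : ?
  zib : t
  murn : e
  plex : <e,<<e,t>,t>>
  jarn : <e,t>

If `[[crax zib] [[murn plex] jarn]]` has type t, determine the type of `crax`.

<t,<t,t>>

At [[crax zib] [[murn plex] jarn]] (required: t): [[murn plex] jarn] is t, which is not a function with range t; hence [crax zib] is the functor — type <t,t>.
At [crax zib] (required: <t,t>): zib is t, which is not a function with range <t,t>; hence crax is the functor — type <t,<t,t>>.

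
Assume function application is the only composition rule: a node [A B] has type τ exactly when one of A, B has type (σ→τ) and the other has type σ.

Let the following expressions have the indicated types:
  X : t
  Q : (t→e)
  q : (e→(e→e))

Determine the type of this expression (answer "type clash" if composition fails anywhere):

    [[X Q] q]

(e→e)

At [X Q], Q : (t→e) takes X : t, giving e.
At [[X Q] q], q : (e→(e→e)) takes [X Q] : e, giving (e→e).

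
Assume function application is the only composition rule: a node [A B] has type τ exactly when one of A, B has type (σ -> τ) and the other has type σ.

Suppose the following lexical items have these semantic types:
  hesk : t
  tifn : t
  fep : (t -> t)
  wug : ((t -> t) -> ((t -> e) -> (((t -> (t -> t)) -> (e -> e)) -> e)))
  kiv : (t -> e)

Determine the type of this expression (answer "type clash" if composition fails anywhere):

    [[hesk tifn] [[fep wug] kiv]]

type clash

[hesk tifn]: t and t cannot combine by function application — type clash.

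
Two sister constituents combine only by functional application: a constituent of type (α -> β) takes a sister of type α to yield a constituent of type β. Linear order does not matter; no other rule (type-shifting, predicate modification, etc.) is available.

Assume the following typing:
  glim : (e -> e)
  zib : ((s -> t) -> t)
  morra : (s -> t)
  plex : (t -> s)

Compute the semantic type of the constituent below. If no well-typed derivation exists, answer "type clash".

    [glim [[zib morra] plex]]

type clash

[zib morra]: functor zib : ((s -> t) -> t), argument morra : (s -> t); result t.
[[zib morra] plex]: functor plex : (t -> s), argument [zib morra] : t; result s.
[glim [[zib morra] plex]]: (e -> e) with s — neither is a function whose domain matches the other; composition fails here.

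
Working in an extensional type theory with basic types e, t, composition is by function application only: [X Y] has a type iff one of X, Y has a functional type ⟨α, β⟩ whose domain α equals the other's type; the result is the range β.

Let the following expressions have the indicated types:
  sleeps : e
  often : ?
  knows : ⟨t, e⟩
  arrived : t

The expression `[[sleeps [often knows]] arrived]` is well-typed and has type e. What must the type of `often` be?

At [[sleeps [often knows]] arrived] (required: e): arrived is t, which is not a function with range e; hence [sleeps [often knows]] is the functor — type ⟨t, e⟩.
At [sleeps [often knows]] (required: ⟨t, e⟩): sleeps is e, which is not a function with range ⟨t, e⟩; hence [often knows] is the functor — type ⟨e, ⟨t, e⟩⟩.
At [often knows] (required: ⟨e, ⟨t, e⟩⟩): knows is ⟨t, e⟩, which is not a function with range ⟨e, ⟨t, e⟩⟩; hence often is the functor — type ⟨⟨t, e⟩, ⟨e, ⟨t, e⟩⟩⟩.

⟨⟨t, e⟩, ⟨e, ⟨t, e⟩⟩⟩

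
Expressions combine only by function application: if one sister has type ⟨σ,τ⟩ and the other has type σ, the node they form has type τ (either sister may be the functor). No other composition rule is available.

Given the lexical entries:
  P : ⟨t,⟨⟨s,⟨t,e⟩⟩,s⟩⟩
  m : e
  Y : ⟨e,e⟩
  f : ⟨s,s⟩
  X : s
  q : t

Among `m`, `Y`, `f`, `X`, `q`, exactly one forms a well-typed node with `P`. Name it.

m : e — does not combine with P.
Y : ⟨e,e⟩ — does not combine with P.
f : ⟨s,s⟩ — does not combine with P.
X : s — does not combine with P.
q — combines: P : ⟨t,⟨⟨s,⟨t,e⟩⟩,s⟩⟩ takes q : t as argument, giving ⟨⟨s,⟨t,e⟩⟩,s⟩.

q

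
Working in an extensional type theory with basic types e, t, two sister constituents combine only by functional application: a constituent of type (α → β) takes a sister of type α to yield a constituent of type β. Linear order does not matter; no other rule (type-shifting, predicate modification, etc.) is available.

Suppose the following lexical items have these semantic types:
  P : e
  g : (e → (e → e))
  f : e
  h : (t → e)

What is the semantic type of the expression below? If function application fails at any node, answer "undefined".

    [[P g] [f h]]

[P g]: functor g : (e → (e → e)), argument P : e; result (e → e).
At [f h]: neither e nor (t → e) can take the other as argument; the node is ill-typed.

undefined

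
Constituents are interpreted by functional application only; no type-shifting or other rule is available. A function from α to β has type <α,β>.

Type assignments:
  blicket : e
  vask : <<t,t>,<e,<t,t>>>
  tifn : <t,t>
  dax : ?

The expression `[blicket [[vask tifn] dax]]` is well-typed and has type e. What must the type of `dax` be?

[blicket [[vask tifn] dax]] is required to be e. blicket : e cannot yield e as functor, so [[vask tifn] dax] : <e,e>.
[[vask tifn] dax] is required to be <e,e>. [vask tifn] : <e,<t,t>> cannot yield <e,e> as functor, so dax : <<e,<t,t>>,<e,e>>.

<<e,<t,t>>,<e,e>>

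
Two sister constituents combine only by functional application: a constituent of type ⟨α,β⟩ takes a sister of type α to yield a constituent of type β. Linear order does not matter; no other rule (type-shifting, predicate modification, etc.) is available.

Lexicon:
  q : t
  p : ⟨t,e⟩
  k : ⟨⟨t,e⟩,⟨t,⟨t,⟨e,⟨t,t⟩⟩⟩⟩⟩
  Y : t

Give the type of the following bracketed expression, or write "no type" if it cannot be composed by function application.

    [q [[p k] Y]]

At [p k], k : ⟨⟨t,e⟩,⟨t,⟨t,⟨e,⟨t,t⟩⟩⟩⟩⟩ takes p : ⟨t,e⟩, giving ⟨t,⟨t,⟨e,⟨t,t⟩⟩⟩⟩.
At [[p k] Y], [p k] : ⟨t,⟨t,⟨e,⟨t,t⟩⟩⟩⟩ takes Y : t, giving ⟨t,⟨e,⟨t,t⟩⟩⟩.
At [q [[p k] Y]], [[p k] Y] : ⟨t,⟨e,⟨t,t⟩⟩⟩ takes q : t, giving ⟨e,⟨t,t⟩⟩.

⟨e,⟨t,t⟩⟩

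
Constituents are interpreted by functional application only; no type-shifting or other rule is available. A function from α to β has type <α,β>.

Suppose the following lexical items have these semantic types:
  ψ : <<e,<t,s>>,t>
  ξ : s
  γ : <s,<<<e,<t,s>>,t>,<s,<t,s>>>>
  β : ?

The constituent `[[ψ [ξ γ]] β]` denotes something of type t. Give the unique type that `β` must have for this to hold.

<<s,<t,s>>,t>

At [[ψ [ξ γ]] β] (required: t): [ψ [ξ γ]] is <s,<t,s>>, which is not a function with range t; hence β is the functor — type <<s,<t,s>>,t>.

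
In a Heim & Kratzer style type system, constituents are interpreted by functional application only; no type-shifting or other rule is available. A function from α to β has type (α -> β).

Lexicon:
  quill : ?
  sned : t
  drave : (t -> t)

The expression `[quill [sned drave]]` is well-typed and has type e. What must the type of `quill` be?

(t -> e)

At [quill [sned drave]] (required: e): [sned drave] is t, which is not a function with range e; hence quill is the functor — type (t -> e).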